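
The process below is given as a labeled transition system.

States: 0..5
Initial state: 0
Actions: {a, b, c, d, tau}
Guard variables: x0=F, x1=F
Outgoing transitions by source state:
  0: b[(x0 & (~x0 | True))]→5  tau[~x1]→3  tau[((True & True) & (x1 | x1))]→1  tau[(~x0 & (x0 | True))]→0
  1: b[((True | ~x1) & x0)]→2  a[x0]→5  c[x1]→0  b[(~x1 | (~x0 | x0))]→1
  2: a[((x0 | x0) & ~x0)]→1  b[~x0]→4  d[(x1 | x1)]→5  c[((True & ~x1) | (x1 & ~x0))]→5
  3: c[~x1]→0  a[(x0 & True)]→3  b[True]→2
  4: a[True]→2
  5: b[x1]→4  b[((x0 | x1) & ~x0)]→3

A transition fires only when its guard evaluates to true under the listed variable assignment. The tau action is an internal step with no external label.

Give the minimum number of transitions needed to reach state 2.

Breadth-first toward 2:
  Layer 0: {0}
  Layer 1: {3}
  Layer 2: {2}
depth(2)=2, e.g. tau·b

Answer: 2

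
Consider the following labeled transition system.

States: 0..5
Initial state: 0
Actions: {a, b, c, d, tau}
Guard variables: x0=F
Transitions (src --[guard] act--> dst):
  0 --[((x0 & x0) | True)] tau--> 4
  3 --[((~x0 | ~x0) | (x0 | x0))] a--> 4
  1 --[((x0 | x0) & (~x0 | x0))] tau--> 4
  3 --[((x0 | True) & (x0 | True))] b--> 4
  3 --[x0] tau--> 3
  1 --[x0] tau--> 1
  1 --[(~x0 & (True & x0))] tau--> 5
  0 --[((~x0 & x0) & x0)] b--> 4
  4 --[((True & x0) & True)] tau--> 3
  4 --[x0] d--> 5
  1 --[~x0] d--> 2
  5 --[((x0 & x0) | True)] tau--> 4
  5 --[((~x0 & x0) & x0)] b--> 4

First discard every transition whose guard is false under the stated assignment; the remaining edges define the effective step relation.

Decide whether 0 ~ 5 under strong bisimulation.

Compute ~ classes (split until stable):
  π0 = {{0,1,2,3,4,5}}
  π1 = {{0,5},{1},{2,4},{3}}
4 equivalence class(es) (converged in 2)
[0]={0,5}  [5]={0,5}

Answer: BISIMILAR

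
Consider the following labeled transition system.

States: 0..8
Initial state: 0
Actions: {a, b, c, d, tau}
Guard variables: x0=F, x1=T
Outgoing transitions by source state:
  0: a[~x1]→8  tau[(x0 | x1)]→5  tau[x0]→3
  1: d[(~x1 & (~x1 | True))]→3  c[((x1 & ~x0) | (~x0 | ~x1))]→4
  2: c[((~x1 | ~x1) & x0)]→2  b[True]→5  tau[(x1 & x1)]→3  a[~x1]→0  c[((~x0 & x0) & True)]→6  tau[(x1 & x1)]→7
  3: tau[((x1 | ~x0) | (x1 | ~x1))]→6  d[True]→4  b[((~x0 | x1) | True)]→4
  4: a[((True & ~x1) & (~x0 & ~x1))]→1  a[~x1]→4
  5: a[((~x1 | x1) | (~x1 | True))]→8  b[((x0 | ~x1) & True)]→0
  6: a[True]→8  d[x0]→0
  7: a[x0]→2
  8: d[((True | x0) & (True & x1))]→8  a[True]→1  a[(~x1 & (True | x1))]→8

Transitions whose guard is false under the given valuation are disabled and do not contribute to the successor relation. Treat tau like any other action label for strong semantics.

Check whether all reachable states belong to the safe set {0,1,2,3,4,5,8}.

Answer: INVARIANT HOLDS

Trace:
Inv-set: {0,1,2,3,4,5,8}
R = {0,1,4,5,8}
  0: ✓
  1: ✓
  4: ✓
  5: ✓
  8: ✓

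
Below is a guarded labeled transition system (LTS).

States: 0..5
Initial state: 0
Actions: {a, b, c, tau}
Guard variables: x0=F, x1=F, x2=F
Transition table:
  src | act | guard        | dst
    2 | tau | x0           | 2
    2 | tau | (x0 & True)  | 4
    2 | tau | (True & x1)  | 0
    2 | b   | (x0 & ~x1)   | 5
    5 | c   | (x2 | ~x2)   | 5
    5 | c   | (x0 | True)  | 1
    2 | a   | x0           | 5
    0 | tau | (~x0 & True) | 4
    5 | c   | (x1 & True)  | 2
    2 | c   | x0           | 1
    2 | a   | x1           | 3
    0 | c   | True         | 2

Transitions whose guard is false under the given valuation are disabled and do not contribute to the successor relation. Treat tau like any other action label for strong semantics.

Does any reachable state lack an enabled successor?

R = {0,2,4}
  0: c→2  tau→4  [2 exit(s)]
  2: ∅  [no exit]
  4: ∅  [no exit]
witness 2: c

Answer: DEADLOCK at state 2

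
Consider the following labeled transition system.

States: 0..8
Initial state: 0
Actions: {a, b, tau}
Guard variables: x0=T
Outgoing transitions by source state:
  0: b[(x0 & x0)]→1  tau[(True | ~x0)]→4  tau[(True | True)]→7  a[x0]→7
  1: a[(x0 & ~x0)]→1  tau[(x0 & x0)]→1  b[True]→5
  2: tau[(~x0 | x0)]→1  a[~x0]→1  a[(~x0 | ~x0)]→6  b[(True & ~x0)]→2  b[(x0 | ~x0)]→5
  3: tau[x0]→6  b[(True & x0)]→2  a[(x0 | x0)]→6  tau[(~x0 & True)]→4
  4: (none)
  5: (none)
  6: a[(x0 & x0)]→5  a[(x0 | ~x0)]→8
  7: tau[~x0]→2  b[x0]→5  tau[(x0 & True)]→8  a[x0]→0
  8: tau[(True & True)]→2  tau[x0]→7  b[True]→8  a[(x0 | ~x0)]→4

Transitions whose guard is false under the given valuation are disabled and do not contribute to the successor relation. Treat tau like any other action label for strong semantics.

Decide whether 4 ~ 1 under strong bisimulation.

Answer: NOT BISIMILAR

Analysis:
Bisimulation quotient by refinement:
  P[0] = {{0,1,2,3,4,5,6,7,8}}
  P[1] = {{0,3,7,8},{1,2},{4,5},{6}}
  P[2] = {{0},{1,2},{3},{4,5},{6},{7},{8}}
stable after 3 split(s): 7 block(s)
4∈{4,5}, 1∈{1,2}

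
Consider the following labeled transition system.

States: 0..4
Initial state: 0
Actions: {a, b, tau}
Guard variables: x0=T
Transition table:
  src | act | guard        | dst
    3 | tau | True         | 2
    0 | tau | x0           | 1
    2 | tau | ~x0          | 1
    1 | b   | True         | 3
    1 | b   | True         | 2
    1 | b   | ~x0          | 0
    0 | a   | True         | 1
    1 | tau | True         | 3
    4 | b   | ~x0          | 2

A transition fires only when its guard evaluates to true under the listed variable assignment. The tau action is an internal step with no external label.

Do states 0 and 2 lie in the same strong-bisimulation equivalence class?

Bisimulation quotient by refinement:
  round 0: {{0,1,2,3,4}}
  round 1: {{0},{1},{2,4},{3}}
Fixed point at round 2; 4 class(es).
0∈{0}, 2∈{2,4}

Answer: NOT BISIMILAR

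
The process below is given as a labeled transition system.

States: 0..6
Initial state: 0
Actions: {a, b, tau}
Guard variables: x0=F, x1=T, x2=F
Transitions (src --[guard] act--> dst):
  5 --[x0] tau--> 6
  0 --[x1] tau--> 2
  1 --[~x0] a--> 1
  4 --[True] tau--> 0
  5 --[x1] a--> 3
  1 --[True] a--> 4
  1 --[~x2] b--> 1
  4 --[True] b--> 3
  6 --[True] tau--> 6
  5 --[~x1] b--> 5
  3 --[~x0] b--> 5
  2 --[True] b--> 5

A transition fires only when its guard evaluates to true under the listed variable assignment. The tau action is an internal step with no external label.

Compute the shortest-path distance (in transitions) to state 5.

Layered search for 5:
  Layer 0: {0}
  Layer 1: {2}
  Layer 2: {5}
first hit 5 at d=2 via tau·b

Answer: 2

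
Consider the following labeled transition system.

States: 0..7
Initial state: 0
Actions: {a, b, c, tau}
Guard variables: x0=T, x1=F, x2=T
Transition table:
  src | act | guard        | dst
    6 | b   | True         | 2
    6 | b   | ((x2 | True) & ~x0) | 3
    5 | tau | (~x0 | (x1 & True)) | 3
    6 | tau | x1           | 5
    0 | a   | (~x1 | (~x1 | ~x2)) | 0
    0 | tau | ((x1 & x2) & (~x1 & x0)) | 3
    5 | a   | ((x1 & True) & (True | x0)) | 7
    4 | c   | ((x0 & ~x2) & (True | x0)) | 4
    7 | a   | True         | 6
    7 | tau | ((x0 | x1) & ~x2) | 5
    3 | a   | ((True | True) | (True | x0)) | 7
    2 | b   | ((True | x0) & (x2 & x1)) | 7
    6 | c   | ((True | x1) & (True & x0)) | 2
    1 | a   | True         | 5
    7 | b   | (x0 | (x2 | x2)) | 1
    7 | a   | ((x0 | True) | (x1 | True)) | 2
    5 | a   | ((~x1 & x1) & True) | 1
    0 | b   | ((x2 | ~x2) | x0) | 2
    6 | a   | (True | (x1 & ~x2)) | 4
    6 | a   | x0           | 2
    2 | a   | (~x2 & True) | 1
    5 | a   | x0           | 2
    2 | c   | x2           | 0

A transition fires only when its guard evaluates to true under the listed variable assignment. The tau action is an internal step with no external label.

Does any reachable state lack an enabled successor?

R = {0,2}
  0: a→0  b→2  [2 out]
  2: c→0  [1 out]

Answer: DEADLOCK-FREE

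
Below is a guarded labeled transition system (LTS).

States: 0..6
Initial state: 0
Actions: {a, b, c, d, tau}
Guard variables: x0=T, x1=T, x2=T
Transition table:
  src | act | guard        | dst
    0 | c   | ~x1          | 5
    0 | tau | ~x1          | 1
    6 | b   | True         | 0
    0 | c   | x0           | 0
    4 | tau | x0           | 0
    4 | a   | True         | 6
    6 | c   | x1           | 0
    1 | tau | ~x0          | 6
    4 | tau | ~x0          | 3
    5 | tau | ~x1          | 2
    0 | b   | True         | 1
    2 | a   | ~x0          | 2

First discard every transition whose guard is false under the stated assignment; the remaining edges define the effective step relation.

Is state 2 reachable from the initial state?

Answer: UNREACHABLE

Working:
Guard filter leaves 6 enabled edge(s).
Layer 0: {0}
Layer 1: {1}  now seen {0,1}
R = {0,1}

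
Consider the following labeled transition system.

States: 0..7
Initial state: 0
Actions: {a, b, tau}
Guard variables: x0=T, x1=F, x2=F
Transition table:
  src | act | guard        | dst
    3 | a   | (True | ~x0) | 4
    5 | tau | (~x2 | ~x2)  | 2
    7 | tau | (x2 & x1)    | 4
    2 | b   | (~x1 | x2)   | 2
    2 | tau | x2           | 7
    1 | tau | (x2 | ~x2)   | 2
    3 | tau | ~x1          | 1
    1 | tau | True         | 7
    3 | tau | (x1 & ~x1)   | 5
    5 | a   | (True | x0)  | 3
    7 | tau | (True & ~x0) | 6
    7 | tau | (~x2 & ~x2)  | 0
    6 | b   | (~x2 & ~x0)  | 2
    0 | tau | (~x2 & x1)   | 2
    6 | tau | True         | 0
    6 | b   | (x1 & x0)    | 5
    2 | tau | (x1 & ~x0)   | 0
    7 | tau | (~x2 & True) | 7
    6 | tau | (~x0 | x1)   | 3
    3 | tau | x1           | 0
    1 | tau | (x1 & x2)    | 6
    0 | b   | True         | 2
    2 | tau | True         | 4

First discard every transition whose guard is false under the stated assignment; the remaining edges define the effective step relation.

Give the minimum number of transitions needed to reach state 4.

Breadth-first toward 4:
  L0 = {0}
  L1 = {2}
  L2 = {4}
depth(4)=2, e.g. b·tau

Answer: 2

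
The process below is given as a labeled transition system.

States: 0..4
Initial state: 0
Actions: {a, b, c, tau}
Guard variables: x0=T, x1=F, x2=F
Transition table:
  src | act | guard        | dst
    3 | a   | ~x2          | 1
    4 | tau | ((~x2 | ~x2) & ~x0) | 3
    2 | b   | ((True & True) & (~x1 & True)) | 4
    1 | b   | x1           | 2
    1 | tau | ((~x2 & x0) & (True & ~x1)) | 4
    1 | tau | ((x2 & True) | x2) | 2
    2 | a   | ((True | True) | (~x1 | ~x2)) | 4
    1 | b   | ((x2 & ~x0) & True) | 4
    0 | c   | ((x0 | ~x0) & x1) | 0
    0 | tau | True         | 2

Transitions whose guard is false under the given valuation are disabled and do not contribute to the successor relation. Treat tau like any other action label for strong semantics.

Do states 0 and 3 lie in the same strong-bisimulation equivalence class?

Answer: NOT BISIMILAR

Analysis:
Refine partition for ~:
  π0 = {{0,1,2,3,4}}
  π1 = {{0,1},{2},{3},{4}}
  π2 = {{0},{1},{2},{3},{4}}
Fixed point at round 3; 5 class(es).
0∈{0}, 3∈{3}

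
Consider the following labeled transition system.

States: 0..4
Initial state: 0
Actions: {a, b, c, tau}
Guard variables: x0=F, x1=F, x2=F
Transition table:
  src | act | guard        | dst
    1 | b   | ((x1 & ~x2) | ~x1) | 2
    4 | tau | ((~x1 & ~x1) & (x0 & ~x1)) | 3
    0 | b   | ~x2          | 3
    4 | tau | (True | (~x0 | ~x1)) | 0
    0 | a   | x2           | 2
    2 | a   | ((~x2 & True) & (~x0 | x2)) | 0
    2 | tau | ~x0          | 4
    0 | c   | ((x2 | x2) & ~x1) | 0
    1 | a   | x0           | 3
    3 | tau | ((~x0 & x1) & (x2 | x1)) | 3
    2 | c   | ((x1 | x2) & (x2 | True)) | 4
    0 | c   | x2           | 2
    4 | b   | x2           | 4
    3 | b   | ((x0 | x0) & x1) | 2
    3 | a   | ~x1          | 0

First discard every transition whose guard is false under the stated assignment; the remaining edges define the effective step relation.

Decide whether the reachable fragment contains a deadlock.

R = {0,3}
  0: b→3  [deg 1]
  3: a→0  [deg 1]

Answer: DEADLOCK-FREE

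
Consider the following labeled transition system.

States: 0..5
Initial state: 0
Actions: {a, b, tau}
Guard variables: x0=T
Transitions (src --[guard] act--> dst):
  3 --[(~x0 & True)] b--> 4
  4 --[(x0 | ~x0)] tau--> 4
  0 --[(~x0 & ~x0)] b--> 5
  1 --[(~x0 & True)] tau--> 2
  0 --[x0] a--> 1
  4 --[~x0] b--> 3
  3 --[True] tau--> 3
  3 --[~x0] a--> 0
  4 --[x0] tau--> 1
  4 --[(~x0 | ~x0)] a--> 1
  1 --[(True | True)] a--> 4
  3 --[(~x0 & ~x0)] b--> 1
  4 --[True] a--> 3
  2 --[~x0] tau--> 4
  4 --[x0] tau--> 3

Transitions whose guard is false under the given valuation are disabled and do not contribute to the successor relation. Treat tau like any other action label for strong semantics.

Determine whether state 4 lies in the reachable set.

Answer: REACHABLE

Trace:
Guard filter leaves 7 enabled edge(s).
L0 = {0}
L1 = {1}  cumulative {0,1}
L2 = {4}  cumulative {0,1,4}
L3 = {3}  cumulative {0,1,3,4}
Reach set: {0,1,3,4}
witness 4: a·a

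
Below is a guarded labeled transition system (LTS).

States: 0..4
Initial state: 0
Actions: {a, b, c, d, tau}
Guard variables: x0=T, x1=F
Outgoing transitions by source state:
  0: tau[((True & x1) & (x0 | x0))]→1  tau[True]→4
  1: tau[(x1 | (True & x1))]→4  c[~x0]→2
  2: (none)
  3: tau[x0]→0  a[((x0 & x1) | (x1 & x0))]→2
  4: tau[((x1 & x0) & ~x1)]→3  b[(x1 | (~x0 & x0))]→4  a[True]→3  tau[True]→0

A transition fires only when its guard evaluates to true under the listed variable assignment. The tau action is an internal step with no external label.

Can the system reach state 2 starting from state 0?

Answer: UNREACHABLE

Analysis:
4 transition(s) survive guard evaluation.
L0 = {0}
L1 = {4}  now seen {0,4}
L2 = {3}  now seen {0,3,4}
R = {0,3,4}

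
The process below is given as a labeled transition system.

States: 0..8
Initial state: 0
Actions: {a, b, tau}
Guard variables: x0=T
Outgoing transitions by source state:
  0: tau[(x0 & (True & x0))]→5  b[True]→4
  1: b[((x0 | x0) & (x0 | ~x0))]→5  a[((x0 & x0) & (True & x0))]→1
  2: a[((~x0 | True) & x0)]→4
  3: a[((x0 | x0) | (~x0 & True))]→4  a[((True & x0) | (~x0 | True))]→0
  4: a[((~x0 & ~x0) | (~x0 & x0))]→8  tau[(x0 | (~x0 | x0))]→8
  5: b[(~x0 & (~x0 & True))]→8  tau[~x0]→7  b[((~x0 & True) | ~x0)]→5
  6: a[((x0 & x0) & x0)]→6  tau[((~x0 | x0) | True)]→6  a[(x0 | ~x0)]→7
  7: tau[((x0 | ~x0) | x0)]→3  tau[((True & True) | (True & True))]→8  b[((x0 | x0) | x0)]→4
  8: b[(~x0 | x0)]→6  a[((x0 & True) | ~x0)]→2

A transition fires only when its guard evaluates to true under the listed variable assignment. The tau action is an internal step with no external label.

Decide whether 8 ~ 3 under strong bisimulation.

Answer: NOT BISIMILAR

Working:
Bisimulation quotient by refinement:
  P[0] = {{0,1,2,3,4,5,6,7,8}}
  P[1] = {{0,7},{1,8},{2,3},{4},{5},{6}}
  P[2] = {{0},{1},{2},{3},{4},{5},{6},{7},{8}}
Fixed point at round 3; 9 class(es).
[8]={8}  [3]={3}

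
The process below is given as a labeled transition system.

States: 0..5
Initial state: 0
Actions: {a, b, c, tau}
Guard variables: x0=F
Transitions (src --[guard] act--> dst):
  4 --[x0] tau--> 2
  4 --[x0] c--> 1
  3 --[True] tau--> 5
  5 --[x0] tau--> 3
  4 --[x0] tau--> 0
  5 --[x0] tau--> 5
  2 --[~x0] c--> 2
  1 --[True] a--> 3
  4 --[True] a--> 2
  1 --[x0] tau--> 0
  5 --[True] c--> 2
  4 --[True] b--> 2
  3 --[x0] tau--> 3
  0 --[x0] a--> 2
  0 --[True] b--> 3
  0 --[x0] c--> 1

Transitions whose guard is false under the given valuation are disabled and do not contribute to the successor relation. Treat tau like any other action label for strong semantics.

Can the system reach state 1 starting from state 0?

Answer: UNREACHABLE

Working:
Guard filter leaves 7 enabled edge(s).
depth 0: {0}
depth 1: {3}  now seen {0,3}
depth 2: {5}  now seen {0,3,5}
depth 3: {2}  now seen {0,2,3,5}
Reach set: {0,2,3,5}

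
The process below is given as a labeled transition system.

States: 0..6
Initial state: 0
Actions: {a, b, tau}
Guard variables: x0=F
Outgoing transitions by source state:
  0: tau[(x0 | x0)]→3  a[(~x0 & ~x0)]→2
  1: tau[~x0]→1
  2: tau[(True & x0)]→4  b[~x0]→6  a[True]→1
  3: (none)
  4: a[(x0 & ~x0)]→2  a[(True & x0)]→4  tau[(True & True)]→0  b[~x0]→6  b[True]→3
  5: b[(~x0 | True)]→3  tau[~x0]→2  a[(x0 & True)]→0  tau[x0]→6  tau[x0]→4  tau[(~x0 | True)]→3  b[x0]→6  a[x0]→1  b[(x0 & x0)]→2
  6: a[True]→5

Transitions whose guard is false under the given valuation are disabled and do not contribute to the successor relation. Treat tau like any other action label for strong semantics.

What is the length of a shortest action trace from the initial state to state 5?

Answer: 3

Analysis:
Layered search for 5:
  L0 = {0}
  L1 = {2}
  L2 = {1,6}
  L3 = {5}
5 enters at depth 3; path a·b·a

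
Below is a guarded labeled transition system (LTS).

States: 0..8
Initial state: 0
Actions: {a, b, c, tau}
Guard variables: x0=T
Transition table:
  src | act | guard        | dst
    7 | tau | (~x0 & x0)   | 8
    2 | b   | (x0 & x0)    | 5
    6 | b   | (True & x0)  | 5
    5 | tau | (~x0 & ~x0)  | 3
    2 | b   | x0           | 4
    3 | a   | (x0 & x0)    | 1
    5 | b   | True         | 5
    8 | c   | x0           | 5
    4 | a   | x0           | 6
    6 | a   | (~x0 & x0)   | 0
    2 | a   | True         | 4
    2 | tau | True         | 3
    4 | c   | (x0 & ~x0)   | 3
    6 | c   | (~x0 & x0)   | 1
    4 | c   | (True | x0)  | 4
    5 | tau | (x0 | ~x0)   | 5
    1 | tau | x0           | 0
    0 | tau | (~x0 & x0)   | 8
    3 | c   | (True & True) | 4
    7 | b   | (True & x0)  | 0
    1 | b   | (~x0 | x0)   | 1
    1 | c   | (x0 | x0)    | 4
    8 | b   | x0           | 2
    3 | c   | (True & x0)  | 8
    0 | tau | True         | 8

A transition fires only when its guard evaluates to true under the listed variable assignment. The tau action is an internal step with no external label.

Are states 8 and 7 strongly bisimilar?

Bisimulation quotient by refinement:
  π0 = {{0,1,2,3,4,5,6,7,8}}
  π1 = {{0},{1},{2},{3,4},{5},{6,7},{8}}
  π2 = {{0},{1},{2},{3},{4},{5},{6},{7},{8}}
9 equivalence class(es) (converged in 3)
8∈{8}, 7∈{7}

Answer: NOT BISIMILAR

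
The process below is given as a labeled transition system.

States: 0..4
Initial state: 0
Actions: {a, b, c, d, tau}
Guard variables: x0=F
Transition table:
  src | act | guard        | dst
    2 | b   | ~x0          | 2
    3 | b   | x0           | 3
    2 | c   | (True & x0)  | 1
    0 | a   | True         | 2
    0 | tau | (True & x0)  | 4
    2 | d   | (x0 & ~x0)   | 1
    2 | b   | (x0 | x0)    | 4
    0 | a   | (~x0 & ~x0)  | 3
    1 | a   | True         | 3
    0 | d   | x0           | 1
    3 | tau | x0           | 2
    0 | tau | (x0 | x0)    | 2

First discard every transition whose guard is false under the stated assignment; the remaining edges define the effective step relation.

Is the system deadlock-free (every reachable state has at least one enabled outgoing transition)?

Reachable = {0,2,3}
  0: a→2  a→3  [2 exit(s)]
  2: b→2  [1 exit(s)]
  3: ∅  [deadlock]
Path to 3: a

Answer: DEADLOCK at state 3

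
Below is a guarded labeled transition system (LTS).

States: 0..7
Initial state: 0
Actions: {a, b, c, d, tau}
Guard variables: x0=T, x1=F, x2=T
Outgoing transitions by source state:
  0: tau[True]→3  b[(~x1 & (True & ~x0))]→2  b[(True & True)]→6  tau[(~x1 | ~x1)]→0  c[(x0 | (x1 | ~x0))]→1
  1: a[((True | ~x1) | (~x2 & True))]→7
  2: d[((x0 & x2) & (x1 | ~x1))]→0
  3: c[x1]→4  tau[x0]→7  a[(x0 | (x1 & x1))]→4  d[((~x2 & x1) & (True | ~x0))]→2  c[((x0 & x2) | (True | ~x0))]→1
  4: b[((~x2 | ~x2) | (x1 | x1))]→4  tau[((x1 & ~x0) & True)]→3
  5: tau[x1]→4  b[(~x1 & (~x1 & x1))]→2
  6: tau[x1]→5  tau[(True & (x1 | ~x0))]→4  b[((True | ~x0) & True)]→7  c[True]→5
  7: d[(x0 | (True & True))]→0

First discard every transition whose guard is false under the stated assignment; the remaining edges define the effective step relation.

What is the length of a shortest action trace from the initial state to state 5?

Answer: 2

Trace:
Layered search for 5:
  depth 0: {0}
  depth 1: {1,3,6}
  depth 2: {4,5,7}
5 enters at depth 2; path b·c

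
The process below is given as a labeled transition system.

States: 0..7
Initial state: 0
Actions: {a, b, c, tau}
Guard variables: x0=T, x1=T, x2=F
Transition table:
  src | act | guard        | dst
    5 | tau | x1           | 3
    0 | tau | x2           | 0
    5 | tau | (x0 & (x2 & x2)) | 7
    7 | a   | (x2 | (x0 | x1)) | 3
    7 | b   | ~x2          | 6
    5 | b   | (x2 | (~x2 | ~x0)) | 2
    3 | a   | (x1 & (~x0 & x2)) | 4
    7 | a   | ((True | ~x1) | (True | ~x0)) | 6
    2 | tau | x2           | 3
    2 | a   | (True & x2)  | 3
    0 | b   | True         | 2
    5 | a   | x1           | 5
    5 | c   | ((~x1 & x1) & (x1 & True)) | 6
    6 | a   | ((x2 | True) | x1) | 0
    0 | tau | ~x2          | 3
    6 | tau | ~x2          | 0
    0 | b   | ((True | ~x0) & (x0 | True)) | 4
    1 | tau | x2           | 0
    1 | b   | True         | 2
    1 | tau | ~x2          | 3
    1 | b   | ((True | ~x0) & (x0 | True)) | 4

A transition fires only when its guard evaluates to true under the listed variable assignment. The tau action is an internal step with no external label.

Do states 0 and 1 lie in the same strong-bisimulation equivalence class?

Answer: BISIMILAR

Analysis:
Bisimulation quotient by refinement:
  round 0: {{0,1,2,3,4,5,6,7}}
  round 1: {{0,1},{2,3,4},{5},{6},{7}}
stable after 2 split(s): 5 block(s)
[0]={0,1}  [1]={0,1}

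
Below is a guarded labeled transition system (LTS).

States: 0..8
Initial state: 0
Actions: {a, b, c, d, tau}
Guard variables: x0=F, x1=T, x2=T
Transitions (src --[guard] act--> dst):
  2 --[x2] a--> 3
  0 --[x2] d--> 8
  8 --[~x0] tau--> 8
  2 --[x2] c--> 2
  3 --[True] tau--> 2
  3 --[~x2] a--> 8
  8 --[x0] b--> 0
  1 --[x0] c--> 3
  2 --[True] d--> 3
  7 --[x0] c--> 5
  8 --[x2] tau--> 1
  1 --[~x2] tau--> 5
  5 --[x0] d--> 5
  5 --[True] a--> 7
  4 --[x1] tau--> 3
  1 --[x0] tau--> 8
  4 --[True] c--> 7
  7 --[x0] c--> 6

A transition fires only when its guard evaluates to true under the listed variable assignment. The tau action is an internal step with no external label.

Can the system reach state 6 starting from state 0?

Answer: UNREACHABLE

Analysis:
After dropping false guards: 10 live edges.
Layer 0: {0}
Layer 1: {8}  now seen {0,8}
Layer 2: {1}  now seen {0,1,8}
Reachable = {0,1,8}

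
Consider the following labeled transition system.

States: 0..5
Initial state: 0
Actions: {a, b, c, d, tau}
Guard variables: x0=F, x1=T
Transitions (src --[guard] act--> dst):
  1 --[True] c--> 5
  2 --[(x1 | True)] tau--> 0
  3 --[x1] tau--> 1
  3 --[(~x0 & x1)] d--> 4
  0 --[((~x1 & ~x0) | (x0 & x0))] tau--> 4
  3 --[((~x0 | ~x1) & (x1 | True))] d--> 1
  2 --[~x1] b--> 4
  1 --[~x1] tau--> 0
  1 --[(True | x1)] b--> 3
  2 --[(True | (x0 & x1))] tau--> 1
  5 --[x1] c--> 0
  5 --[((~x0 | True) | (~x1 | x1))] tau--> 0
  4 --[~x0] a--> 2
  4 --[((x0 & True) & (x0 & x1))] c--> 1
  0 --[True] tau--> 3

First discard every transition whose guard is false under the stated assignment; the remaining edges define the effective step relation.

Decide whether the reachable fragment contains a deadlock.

Answer: DEADLOCK-FREE

Working:
Reach set: {0,1,2,3,4,5}
  0: tau→3  [1 exit(s)]
  1: b→3  c→5  [2 exit(s)]
  2: tau→0  tau→1  [2 exit(s)]
  3: d→1  d→4  tau→1  [3 exit(s)]
  4: a→2  [1 exit(s)]
  5: c→0  tau→0  [2 exit(s)]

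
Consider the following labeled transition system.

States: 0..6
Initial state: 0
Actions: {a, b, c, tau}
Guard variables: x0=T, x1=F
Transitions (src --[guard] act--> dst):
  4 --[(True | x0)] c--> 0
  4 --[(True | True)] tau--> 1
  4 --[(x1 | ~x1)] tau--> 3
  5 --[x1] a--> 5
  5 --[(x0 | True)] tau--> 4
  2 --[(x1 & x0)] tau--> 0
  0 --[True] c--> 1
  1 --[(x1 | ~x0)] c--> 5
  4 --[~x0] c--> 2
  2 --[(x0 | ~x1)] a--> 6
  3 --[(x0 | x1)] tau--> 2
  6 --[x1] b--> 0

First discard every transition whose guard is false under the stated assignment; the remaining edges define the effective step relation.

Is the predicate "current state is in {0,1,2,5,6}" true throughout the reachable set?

Answer: INVARIANT HOLDS

Working:
Allowed set {0,1,2,5,6}
R = {0,1}
  0: ✓
  1: ✓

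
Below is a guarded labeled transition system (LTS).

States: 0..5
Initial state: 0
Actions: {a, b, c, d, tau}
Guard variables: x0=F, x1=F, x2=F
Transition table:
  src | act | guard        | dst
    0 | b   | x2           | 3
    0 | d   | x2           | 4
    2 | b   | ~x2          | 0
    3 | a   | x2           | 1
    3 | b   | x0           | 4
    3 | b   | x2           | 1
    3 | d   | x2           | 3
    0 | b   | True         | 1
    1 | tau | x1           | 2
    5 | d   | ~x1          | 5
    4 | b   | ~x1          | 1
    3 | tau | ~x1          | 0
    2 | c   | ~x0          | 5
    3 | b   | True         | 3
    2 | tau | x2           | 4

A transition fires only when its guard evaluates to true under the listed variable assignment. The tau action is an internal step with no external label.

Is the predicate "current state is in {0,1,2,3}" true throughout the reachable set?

Allowed set {0,1,2,3}
Reachable = {0,1}
  0: safe
  1: safe

Answer: INVARIANT HOLDS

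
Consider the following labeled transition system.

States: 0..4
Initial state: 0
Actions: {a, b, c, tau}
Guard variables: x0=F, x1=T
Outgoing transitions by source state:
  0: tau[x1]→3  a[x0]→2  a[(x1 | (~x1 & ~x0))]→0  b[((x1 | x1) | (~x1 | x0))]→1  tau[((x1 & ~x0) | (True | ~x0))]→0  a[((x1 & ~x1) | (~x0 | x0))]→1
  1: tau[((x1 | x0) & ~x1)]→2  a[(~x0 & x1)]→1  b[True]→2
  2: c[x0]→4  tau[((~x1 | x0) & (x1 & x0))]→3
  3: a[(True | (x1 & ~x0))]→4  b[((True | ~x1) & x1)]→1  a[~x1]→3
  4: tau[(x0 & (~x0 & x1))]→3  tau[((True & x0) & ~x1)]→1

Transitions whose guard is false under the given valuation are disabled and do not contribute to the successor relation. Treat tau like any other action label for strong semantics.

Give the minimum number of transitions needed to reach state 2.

Breadth-first toward 2:
  depth 0: {0}
  depth 1: {1,3}
  depth 2: {2,4}
2 enters at depth 2; path a·b

Answer: 2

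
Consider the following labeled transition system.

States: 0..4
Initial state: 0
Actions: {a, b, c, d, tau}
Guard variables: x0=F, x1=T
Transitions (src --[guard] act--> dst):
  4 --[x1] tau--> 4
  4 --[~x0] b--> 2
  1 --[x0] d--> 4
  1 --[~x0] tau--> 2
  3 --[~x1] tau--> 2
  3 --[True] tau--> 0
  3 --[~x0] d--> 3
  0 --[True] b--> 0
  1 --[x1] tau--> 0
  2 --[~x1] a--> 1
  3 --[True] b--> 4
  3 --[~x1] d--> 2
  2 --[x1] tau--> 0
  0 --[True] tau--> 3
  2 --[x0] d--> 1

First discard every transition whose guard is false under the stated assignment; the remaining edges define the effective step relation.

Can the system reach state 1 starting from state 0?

Answer: UNREACHABLE

Trace:
10 transition(s) survive guard evaluation.
L0 = {0}
L1 = {3}  total {0,3}
L2 = {4}  total {0,3,4}
L3 = {2}  total {0,2,3,4}
Reach set: {0,2,3,4}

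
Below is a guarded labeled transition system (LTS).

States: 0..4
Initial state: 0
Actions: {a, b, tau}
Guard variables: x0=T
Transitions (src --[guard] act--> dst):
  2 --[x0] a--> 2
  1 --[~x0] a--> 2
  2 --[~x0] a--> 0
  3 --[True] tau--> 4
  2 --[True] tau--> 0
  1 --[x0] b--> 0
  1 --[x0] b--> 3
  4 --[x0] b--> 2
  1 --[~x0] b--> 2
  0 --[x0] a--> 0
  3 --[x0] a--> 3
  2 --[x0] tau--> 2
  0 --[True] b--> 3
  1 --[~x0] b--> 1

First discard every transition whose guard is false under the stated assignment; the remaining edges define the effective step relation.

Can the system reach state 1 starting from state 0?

Answer: UNREACHABLE

Analysis:
10 transition(s) survive guard evaluation.
depth 0: {0}
depth 1: {3}  now seen {0,3}
depth 2: {4}  now seen {0,3,4}
depth 3: {2}  now seen {0,2,3,4}
R = {0,2,3,4}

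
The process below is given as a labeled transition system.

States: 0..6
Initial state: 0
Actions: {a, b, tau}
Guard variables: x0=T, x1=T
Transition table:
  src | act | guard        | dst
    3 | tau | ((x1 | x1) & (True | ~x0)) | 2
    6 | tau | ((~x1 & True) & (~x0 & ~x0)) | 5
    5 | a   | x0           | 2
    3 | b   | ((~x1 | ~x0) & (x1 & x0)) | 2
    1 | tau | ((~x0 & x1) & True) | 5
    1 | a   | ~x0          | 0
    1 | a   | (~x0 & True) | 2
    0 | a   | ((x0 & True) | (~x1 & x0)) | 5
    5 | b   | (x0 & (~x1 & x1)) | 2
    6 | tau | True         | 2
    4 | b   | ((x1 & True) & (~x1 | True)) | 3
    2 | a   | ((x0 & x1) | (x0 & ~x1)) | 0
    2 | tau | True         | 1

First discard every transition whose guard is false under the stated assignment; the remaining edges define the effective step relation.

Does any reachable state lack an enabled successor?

Answer: DEADLOCK at state 1

Analysis:
Reach set: {0,1,2,5}
  0: a→5  [1 out]
  1: ∅  [no exit]
  2: a→0  tau→1  [2 out]
  5: a→2  [1 out]
witness 1: a·a·tau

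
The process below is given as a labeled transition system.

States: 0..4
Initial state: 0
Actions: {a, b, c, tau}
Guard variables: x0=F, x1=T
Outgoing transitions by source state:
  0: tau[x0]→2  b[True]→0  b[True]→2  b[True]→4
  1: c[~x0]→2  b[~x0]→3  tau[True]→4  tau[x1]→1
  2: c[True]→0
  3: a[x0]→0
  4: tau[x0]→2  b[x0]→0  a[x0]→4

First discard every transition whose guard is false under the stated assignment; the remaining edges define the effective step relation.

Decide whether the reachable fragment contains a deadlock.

Answer: DEADLOCK at state 4

Working:
Reachable = {0,2,4}
  0: b→0  b→2  b→4  [deg 3]
  2: c→0  [deg 1]
  4: ∅  [STUCK]
witness 4: b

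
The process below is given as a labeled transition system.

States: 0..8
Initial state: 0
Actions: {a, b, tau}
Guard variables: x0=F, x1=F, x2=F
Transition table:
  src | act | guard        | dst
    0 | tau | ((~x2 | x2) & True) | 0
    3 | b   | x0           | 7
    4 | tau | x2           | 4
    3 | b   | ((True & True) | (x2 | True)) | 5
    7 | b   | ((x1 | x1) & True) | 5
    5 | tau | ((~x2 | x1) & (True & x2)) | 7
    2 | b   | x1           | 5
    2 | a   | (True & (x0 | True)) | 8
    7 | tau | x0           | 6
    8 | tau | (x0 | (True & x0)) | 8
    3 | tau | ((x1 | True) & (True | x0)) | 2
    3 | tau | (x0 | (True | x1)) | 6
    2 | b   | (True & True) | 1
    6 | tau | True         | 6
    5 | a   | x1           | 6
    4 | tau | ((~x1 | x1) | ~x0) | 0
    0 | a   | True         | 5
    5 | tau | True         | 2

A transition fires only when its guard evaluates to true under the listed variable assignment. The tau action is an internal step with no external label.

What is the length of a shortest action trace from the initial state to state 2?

Answer: 2

Trace:
Layered search for 2:
  Layer 0: {0}
  Layer 1: {5}
  Layer 2: {2}
2 enters at depth 2; path a·tau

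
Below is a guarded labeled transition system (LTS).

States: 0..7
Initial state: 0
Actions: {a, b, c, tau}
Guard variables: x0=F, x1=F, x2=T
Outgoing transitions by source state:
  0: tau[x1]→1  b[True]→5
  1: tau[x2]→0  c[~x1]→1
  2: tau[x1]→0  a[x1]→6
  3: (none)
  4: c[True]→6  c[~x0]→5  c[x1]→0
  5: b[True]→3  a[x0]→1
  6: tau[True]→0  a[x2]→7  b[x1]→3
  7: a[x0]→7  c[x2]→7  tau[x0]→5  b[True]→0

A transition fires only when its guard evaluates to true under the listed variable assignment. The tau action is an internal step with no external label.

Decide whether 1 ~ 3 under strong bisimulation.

Answer: NOT BISIMILAR

Trace:
Refine partition for ~:
  round 0: {{0,1,2,3,4,5,6,7}}
  round 1: {{0,5},{1},{2,3},{4},{6},{7}}
  round 2: {{0},{1},{2,3},{4},{5},{6},{7}}
Fixed point at round 3; 7 class(es).
class of 1: {1}; class of 3: {2,3}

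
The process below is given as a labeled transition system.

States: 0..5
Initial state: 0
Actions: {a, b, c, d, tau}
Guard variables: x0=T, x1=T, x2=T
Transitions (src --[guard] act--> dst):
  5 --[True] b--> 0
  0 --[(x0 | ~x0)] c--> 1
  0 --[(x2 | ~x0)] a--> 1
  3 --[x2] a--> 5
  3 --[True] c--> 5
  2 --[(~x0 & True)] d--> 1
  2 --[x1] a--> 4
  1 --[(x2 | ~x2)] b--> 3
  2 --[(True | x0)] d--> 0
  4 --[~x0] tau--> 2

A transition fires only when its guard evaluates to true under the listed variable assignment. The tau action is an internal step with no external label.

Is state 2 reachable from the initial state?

Answer: UNREACHABLE

Trace:
Guard filter leaves 8 enabled edge(s).
depth 0: {0}
depth 1: {1}  cumulative {0,1}
depth 2: {3}  cumulative {0,1,3}
depth 3: {5}  cumulative {0,1,3,5}
Reachable = {0,1,3,5}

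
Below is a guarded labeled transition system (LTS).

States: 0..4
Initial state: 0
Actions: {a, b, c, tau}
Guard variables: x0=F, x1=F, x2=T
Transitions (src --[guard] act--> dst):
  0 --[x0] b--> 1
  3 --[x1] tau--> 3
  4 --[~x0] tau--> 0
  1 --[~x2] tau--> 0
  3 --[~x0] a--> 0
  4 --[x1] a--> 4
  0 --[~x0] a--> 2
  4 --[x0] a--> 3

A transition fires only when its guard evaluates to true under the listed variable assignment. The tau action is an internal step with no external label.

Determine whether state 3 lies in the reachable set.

After dropping false guards: 3 live edges.
Layer 0: {0}
Layer 1: {2}  cumulative {0,2}
Reach set: {0,2}

Answer: UNREACHABLE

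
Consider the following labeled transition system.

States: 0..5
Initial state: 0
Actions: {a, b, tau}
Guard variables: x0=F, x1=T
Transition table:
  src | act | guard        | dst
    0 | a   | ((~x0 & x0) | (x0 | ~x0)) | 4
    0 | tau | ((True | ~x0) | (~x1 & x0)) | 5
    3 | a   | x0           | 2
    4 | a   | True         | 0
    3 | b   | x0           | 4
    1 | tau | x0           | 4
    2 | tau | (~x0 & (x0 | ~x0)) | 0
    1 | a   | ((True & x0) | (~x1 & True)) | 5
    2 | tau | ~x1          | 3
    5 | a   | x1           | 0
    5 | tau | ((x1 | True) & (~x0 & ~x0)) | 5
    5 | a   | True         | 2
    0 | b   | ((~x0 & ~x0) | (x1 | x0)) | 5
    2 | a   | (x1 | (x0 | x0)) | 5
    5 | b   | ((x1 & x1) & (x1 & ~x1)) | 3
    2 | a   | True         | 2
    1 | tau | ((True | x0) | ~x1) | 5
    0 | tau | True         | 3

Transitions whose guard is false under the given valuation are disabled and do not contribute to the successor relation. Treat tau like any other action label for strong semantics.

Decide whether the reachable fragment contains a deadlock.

Answer: DEADLOCK at state 3

Working:
Reachable = {0,2,3,4,5}
  0: a→4  b→5  tau→3  tau→5  [4 exit(s)]
  2: a→2  a→5  tau→0  [3 exit(s)]
  3: ∅  [no exit]
  4: a→0  [1 exit(s)]
  5: a→0  a→2  tau→5  [3 exit(s)]
Path to 3: tau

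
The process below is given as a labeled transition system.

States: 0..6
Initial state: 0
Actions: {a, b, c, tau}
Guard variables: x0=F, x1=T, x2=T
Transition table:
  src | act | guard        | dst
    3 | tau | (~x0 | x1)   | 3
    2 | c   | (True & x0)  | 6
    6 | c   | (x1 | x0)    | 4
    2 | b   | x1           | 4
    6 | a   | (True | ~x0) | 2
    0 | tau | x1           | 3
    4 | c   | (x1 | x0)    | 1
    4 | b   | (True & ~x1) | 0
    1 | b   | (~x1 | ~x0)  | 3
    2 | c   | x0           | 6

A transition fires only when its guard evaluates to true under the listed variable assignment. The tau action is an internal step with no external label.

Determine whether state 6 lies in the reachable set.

Guard filter leaves 7 enabled edge(s).
Layer 0: {0}
Layer 1: {3}  cumulative {0,3}
R = {0,3}

Answer: UNREACHABLE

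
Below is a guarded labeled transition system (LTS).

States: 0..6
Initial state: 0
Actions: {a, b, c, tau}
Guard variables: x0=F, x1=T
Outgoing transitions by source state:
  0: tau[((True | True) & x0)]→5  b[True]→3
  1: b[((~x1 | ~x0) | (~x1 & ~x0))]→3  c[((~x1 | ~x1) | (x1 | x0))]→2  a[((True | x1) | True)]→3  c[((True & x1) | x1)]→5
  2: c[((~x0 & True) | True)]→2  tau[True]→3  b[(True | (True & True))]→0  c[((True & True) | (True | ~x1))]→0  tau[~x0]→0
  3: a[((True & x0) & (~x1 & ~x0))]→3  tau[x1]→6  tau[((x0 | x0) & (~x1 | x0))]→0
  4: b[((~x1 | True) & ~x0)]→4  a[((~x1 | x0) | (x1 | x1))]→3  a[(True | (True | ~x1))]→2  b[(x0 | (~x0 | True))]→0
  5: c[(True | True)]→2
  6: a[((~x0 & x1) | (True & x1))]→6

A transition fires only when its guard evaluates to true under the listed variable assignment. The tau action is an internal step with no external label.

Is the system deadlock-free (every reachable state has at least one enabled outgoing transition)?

Reach set: {0,3,6}
  0: b→3  [1 out]
  3: tau→6  [1 out]
  6: a→6  [1 out]

Answer: DEADLOCK-FREE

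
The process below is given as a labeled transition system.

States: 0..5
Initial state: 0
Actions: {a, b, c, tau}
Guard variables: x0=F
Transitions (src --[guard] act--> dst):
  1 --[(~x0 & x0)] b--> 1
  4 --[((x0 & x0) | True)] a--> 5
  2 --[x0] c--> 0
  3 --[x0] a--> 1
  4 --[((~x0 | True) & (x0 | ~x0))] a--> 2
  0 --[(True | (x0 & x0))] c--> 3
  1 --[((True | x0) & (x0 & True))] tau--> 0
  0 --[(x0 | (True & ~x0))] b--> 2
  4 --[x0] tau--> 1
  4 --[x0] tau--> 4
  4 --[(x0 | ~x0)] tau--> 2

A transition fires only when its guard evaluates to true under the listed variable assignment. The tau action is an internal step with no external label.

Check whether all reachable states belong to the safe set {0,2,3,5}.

Answer: INVARIANT HOLDS

Working:
Safe = {0,2,3,5}
R = {0,2,3}
  0: ok
  2: ok
  3: ok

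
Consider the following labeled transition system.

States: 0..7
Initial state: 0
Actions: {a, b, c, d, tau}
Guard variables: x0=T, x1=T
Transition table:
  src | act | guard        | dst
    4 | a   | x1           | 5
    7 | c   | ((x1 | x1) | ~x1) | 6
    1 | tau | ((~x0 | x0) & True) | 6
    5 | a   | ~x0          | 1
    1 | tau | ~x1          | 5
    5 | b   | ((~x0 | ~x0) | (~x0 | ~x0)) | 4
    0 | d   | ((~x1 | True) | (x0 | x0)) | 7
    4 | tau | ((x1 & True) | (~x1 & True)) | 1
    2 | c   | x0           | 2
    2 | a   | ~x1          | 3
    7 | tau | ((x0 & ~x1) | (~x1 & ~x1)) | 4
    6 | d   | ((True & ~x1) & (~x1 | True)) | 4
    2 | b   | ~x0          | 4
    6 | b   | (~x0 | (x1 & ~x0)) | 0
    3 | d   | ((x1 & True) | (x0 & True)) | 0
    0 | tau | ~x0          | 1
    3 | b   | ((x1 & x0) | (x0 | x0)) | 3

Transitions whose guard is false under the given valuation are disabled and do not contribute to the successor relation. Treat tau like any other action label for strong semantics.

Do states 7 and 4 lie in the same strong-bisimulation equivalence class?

Answer: NOT BISIMILAR

Working:
Bisimulation quotient by refinement:
  round 0: {{0,1,2,3,4,5,6,7}}
  round 1: {{0},{1},{2,7},{3},{4},{5,6}}
  round 2: {{0},{1},{2},{3},{4},{5,6},{7}}
stable after 3 split(s): 7 block(s)
class of 7: {7}; class of 4: {4}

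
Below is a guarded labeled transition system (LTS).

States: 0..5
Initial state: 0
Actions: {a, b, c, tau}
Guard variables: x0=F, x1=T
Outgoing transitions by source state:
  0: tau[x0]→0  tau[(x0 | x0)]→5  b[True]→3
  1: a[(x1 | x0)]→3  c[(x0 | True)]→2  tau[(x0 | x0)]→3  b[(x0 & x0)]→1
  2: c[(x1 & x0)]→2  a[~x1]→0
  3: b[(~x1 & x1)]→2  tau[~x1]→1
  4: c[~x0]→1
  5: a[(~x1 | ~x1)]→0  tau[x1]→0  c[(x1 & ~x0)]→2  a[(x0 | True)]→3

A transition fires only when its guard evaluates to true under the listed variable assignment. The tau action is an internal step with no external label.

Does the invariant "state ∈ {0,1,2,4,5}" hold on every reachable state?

Inv-set: {0,1,2,4,5}
R = {0,3}
  0: ok
  3: outside
witness against invariant: b → 3

Answer: INVARIANT VIOLATED at state 3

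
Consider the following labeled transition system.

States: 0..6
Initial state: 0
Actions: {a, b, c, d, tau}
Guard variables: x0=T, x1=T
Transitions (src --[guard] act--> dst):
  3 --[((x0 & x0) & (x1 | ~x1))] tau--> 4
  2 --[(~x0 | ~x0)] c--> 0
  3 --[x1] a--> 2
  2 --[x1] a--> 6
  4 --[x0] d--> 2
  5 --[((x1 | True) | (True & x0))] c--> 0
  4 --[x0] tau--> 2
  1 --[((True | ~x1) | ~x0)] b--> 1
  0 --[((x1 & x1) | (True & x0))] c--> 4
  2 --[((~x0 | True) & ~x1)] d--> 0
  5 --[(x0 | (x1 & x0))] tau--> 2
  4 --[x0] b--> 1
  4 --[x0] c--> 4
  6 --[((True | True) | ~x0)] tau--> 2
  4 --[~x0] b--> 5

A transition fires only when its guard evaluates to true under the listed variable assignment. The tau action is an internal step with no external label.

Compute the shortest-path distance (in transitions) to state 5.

Answer: UNREACHABLE

Trace:
Layered search for 5:
  depth 0: {0}
  depth 1: {4}
  depth 2: {1,2}
  depth 3: {6}
5 never appears.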